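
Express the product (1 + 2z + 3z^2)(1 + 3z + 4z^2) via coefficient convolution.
Ascending coefficients: a = [1, 2, 3], b = [1, 3, 4]. c[0] = 1×1 = 1; c[1] = 1×3 + 2×1 = 5; c[2] = 1×4 + 2×3 + 3×1 = 13; c[3] = 2×4 + 3×3 = 17; c[4] = 3×4 = 12. Result coefficients: [1, 5, 13, 17, 12] → 1 + 5z + 13z^2 + 17z^3 + 12z^4

1 + 5z + 13z^2 + 17z^3 + 12z^4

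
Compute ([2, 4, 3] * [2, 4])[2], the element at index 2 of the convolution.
Use y[k] = Σ_i a[i]·b[k-i] at k=2. y[2] = 4×4 + 3×2 = 22

22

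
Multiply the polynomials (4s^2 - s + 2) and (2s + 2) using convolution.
Ascending coefficients: a = [2, -1, 4], b = [2, 2]. c[0] = 2×2 = 4; c[1] = 2×2 + -1×2 = 2; c[2] = -1×2 + 4×2 = 6; c[3] = 4×2 = 8. Result coefficients: [4, 2, 6, 8] → 8s^3 + 6s^2 + 2s + 4

8s^3 + 6s^2 + 2s + 4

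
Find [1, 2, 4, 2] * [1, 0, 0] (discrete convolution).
y[0] = 1×1 = 1; y[1] = 1×0 + 2×1 = 2; y[2] = 1×0 + 2×0 + 4×1 = 4; y[3] = 2×0 + 4×0 + 2×1 = 2; y[4] = 4×0 + 2×0 = 0; y[5] = 2×0 = 0

[1, 2, 4, 2, 0, 0]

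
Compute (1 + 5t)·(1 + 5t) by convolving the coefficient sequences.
Ascending coefficients: a = [1, 5], b = [1, 5]. c[0] = 1×1 = 1; c[1] = 1×5 + 5×1 = 10; c[2] = 5×5 = 25. Result coefficients: [1, 10, 25] → 1 + 10t + 25t^2

1 + 10t + 25t^2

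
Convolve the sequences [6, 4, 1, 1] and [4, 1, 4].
y[0] = 6×4 = 24; y[1] = 6×1 + 4×4 = 22; y[2] = 6×4 + 4×1 + 1×4 = 32; y[3] = 4×4 + 1×1 + 1×4 = 21; y[4] = 1×4 + 1×1 = 5; y[5] = 1×4 = 4

[24, 22, 32, 21, 5, 4]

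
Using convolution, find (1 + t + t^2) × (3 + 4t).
Ascending coefficients: a = [1, 1, 1], b = [3, 4]. c[0] = 1×3 = 3; c[1] = 1×4 + 1×3 = 7; c[2] = 1×4 + 1×3 = 7; c[3] = 1×4 = 4. Result coefficients: [3, 7, 7, 4] → 3 + 7t + 7t^2 + 4t^3

3 + 7t + 7t^2 + 4t^3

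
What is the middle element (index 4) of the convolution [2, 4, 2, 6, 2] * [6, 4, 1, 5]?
Use y[k] = Σ_i a[i]·b[k-i] at k=4. y[4] = 4×5 + 2×1 + 6×4 + 2×6 = 58

58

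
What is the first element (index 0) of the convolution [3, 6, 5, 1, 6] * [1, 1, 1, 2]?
Use y[k] = Σ_i a[i]·b[k-i] at k=0. y[0] = 3×1 = 3

3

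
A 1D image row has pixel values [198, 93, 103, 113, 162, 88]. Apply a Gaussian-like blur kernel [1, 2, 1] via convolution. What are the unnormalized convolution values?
Convolve image row [198, 93, 103, 113, 162, 88] with kernel [1, 2, 1]: y[0] = 198×1 = 198; y[1] = 198×2 + 93×1 = 489; y[2] = 198×1 + 93×2 + 103×1 = 487; y[3] = 93×1 + 103×2 + 113×1 = 412; y[4] = 103×1 + 113×2 + 162×1 = 491; y[5] = 113×1 + 162×2 + 88×1 = 525; y[6] = 162×1 + 88×2 = 338; y[7] = 88×1 = 88 → [198, 489, 487, 412, 491, 525, 338, 88]. Normalization factor = sum(kernel) = 4.

[198, 489, 487, 412, 491, 525, 338, 88]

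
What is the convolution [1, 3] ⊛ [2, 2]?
y[0] = 1×2 = 2; y[1] = 1×2 + 3×2 = 8; y[2] = 3×2 = 6

[2, 8, 6]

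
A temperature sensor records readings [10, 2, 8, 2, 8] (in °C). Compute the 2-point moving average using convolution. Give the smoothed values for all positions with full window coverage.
2-point moving average kernel = [1, 1]. Apply in 'valid' mode (full window coverage): avg[0] = (10 + 2) / 2 = 6.0; avg[1] = (2 + 8) / 2 = 5.0; avg[2] = (8 + 2) / 2 = 5.0; avg[3] = (2 + 8) / 2 = 5.0. Smoothed values: [6.0, 5.0, 5.0, 5.0]

[6.0, 5.0, 5.0, 5.0]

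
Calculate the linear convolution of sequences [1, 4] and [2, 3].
y[0] = 1×2 = 2; y[1] = 1×3 + 4×2 = 11; y[2] = 4×3 = 12

[2, 11, 12]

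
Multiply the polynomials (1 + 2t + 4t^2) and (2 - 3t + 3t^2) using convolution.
Ascending coefficients: a = [1, 2, 4], b = [2, -3, 3]. c[0] = 1×2 = 2; c[1] = 1×-3 + 2×2 = 1; c[2] = 1×3 + 2×-3 + 4×2 = 5; c[3] = 2×3 + 4×-3 = -6; c[4] = 4×3 = 12. Result coefficients: [2, 1, 5, -6, 12] → 2 + t + 5t^2 - 6t^3 + 12t^4

2 + t + 5t^2 - 6t^3 + 12t^4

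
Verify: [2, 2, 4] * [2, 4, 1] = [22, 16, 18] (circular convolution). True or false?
Recompute circular convolution of [2, 2, 4] and [2, 4, 1]: y[0] = 2×2 + 2×1 + 4×4 = 22; y[1] = 2×4 + 2×2 + 4×1 = 16; y[2] = 2×1 + 2×4 + 4×2 = 18 → [22, 16, 18]. Given [22, 16, 18] matches, so answer: Yes

Yes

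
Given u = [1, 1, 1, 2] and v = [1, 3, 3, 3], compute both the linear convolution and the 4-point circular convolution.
Linear: y_lin[0] = 1×1 = 1; y_lin[1] = 1×3 + 1×1 = 4; y_lin[2] = 1×3 + 1×3 + 1×1 = 7; y_lin[3] = 1×3 + 1×3 + 1×3 + 2×1 = 11; y_lin[4] = 1×3 + 1×3 + 2×3 = 12; y_lin[5] = 1×3 + 2×3 = 9; y_lin[6] = 2×3 = 6 → [1, 4, 7, 11, 12, 9, 6]. Circular (length 4): y[0] = 1×1 + 1×3 + 1×3 + 2×3 = 13; y[1] = 1×3 + 1×1 + 1×3 + 2×3 = 13; y[2] = 1×3 + 1×3 + 1×1 + 2×3 = 13; y[3] = 1×3 + 1×3 + 1×3 + 2×1 = 11 → [13, 13, 13, 11]

Linear: [1, 4, 7, 11, 12, 9, 6], Circular: [13, 13, 13, 11]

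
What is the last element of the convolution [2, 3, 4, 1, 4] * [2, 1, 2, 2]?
Use y[k] = Σ_i a[i]·b[k-i] at k=7. y[7] = 4×2 = 8

8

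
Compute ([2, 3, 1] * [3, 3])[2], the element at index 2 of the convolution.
Use y[k] = Σ_i a[i]·b[k-i] at k=2. y[2] = 3×3 + 1×3 = 12

12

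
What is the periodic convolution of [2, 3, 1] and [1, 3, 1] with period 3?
Use y[k] = Σ_j u[j]·v[(k-j) mod 3]. y[0] = 2×1 + 3×1 + 1×3 = 8; y[1] = 2×3 + 3×1 + 1×1 = 10; y[2] = 2×1 + 3×3 + 1×1 = 12. Result: [8, 10, 12]

[8, 10, 12]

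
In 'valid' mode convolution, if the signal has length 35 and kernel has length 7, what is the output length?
'Valid' mode counts only positions where the kernel fully overlaps the signal: m - n + 1 = 35 - 7 + 1 = 29

29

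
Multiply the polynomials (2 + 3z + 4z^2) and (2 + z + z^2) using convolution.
Ascending coefficients: a = [2, 3, 4], b = [2, 1, 1]. c[0] = 2×2 = 4; c[1] = 2×1 + 3×2 = 8; c[2] = 2×1 + 3×1 + 4×2 = 13; c[3] = 3×1 + 4×1 = 7; c[4] = 4×1 = 4. Result coefficients: [4, 8, 13, 7, 4] → 4 + 8z + 13z^2 + 7z^3 + 4z^4

4 + 8z + 13z^2 + 7z^3 + 4z^4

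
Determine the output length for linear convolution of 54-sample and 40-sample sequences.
Linear/full convolution length: m + n - 1 = 54 + 40 - 1 = 93

93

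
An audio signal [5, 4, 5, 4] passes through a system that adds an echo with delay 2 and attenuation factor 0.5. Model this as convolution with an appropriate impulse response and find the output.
Direct-path + delayed-attenuated-path model → impulse response h = [1, 0, 0.5] (1 at lag 0, 0.5 at lag 2). Output y[n] = x[n] + 0.5·x[n - 2] (with x[n] = 0 outside 0..3): y[0] = 5 + 0.5×0 = 5; y[1] = 4 + 0.5×0 = 4; y[2] = 5 + 0.5×5 = 7.5; y[3] = 4 + 0.5×4 = 6.0; y[4] = 0 + 0.5×5 = 2.5; y[5] = 0 + 0.5×4 = 2.0. So y = [5, 4, 7.5, 6.0, 2.5, 2.0]

[5, 4, 7.5, 6.0, 2.5, 2.0]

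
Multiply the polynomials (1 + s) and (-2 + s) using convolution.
Ascending coefficients: a = [1, 1], b = [-2, 1]. c[0] = 1×-2 = -2; c[1] = 1×1 + 1×-2 = -1; c[2] = 1×1 = 1. Result coefficients: [-2, -1, 1] → -2 - s + s^2

-2 - s + s^2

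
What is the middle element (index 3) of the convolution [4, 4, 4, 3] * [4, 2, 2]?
Use y[k] = Σ_i a[i]·b[k-i] at k=3. y[3] = 4×2 + 4×2 + 3×4 = 28

28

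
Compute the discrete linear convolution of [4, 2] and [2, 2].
y[0] = 4×2 = 8; y[1] = 4×2 + 2×2 = 12; y[2] = 2×2 = 4

[8, 12, 4]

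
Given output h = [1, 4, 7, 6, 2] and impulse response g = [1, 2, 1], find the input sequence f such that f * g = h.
Deconvolve h=[1, 4, 7, 6, 2] by g=[1, 2, 1]. Since g[0]=1, solve forward: f[0] = h[0] / 1 = 1; f[1] = (h[1] - 1×2) / 1 = 2; f[2] = (h[2] - 2×2 - 1×1) / 1 = 2. So f = [1, 2, 2]. Check by forward convolution: h[0] = 1×1 = 1; h[1] = 1×2 + 2×1 = 4; h[2] = 1×1 + 2×2 + 2×1 = 7; h[3] = 2×1 + 2×2 = 6; h[4] = 2×1 = 2

[1, 2, 2]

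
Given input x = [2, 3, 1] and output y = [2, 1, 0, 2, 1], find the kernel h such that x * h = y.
Output length 5 = len(x) + len(h) - 1 ⇒ len(h) = 3. Solve h forward using h[k] = (y[k] - Σ_{i≥1} x[i]·h[k-i]) / x[0]: h[0] = y[0] / x[0] = 2 / 2 = 1; h[1] = (y[1] - 3×1) / x[0] = (1 - 3×1) / 2 = -1; h[2] = (y[2] - 3×-1 - 1×1) / x[0] = (0 - 3×-1 - 1×1) / 2 = 1. So h = [1, -1, 1]. Forward-check [2, 3, 1] * [1, -1, 1]: y[0] = 2×1 = 2; y[1] = 2×-1 + 3×1 = 1; y[2] = 2×1 + 3×-1 + 1×1 = 0; y[3] = 3×1 + 1×-1 = 2; y[4] = 1×1 = 1 → [2, 1, 0, 2, 1] ✓

[1, -1, 1]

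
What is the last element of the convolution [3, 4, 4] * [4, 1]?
Use y[k] = Σ_i a[i]·b[k-i] at k=3. y[3] = 4×1 = 4

4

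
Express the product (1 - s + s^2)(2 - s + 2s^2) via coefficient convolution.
Ascending coefficients: a = [1, -1, 1], b = [2, -1, 2]. c[0] = 1×2 = 2; c[1] = 1×-1 + -1×2 = -3; c[2] = 1×2 + -1×-1 + 1×2 = 5; c[3] = -1×2 + 1×-1 = -3; c[4] = 1×2 = 2. Result coefficients: [2, -3, 5, -3, 2] → 2 - 3s + 5s^2 - 3s^3 + 2s^4

2 - 3s + 5s^2 - 3s^3 + 2s^4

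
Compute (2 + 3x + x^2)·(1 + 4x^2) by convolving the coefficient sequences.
Ascending coefficients: a = [2, 3, 1], b = [1, 0, 4]. c[0] = 2×1 = 2; c[1] = 2×0 + 3×1 = 3; c[2] = 2×4 + 3×0 + 1×1 = 9; c[3] = 3×4 + 1×0 = 12; c[4] = 1×4 = 4. Result coefficients: [2, 3, 9, 12, 4] → 2 + 3x + 9x^2 + 12x^3 + 4x^4

2 + 3x + 9x^2 + 12x^3 + 4x^4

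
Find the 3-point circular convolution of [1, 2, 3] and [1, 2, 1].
Use y[k] = Σ_j x[j]·h[(k-j) mod 3]. y[0] = 1×1 + 2×1 + 3×2 = 9; y[1] = 1×2 + 2×1 + 3×1 = 7; y[2] = 1×1 + 2×2 + 3×1 = 8. Result: [9, 7, 8]

[9, 7, 8]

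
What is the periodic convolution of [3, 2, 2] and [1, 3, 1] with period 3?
Use y[k] = Σ_j s[j]·t[(k-j) mod 3]. y[0] = 3×1 + 2×1 + 2×3 = 11; y[1] = 3×3 + 2×1 + 2×1 = 13; y[2] = 3×1 + 2×3 + 2×1 = 11. Result: [11, 13, 11]

[11, 13, 11]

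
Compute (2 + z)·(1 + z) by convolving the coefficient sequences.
Ascending coefficients: a = [2, 1], b = [1, 1]. c[0] = 2×1 = 2; c[1] = 2×1 + 1×1 = 3; c[2] = 1×1 = 1. Result coefficients: [2, 3, 1] → 2 + 3z + z^2

2 + 3z + z^2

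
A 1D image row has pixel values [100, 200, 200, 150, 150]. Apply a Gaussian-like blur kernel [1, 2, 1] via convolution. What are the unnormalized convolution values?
Convolve image row [100, 200, 200, 150, 150] with kernel [1, 2, 1]: y[0] = 100×1 = 100; y[1] = 100×2 + 200×1 = 400; y[2] = 100×1 + 200×2 + 200×1 = 700; y[3] = 200×1 + 200×2 + 150×1 = 750; y[4] = 200×1 + 150×2 + 150×1 = 650; y[5] = 150×1 + 150×2 = 450; y[6] = 150×1 = 150 → [100, 400, 700, 750, 650, 450, 150]. Normalization factor = sum(kernel) = 4.

[100, 400, 700, 750, 650, 450, 150]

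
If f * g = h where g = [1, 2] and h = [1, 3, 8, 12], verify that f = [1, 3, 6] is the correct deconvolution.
Forward-compute [1, 3, 6] * [1, 2]: h[0] = 1×1 = 1; h[1] = 1×2 + 3×1 = 5; h[2] = 3×2 + 6×1 = 12; h[3] = 6×2 = 12 → [1, 5, 12, 12]. Does not match given h = [1, 3, 8, 12].

Not verified. [1, 3, 6] * [1, 2] = [1, 5, 12, 12], which differs from [1, 3, 8, 12] at index 1.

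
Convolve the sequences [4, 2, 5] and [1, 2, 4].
y[0] = 4×1 = 4; y[1] = 4×2 + 2×1 = 10; y[2] = 4×4 + 2×2 + 5×1 = 25; y[3] = 2×4 + 5×2 = 18; y[4] = 5×4 = 20

[4, 10, 25, 18, 20]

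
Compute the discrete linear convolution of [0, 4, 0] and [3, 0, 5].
y[0] = 0×3 = 0; y[1] = 0×0 + 4×3 = 12; y[2] = 0×5 + 4×0 + 0×3 = 0; y[3] = 4×5 + 0×0 = 20; y[4] = 0×5 = 0

[0, 12, 0, 20, 0]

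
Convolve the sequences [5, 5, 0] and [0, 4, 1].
y[0] = 5×0 = 0; y[1] = 5×4 + 5×0 = 20; y[2] = 5×1 + 5×4 + 0×0 = 25; y[3] = 5×1 + 0×4 = 5; y[4] = 0×1 = 0

[0, 20, 25, 5, 0]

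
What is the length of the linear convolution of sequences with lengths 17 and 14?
Linear/full convolution length: m + n - 1 = 17 + 14 - 1 = 30

30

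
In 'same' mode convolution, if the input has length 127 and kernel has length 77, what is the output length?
'Same' mode returns an output with the same length as the input: 127

127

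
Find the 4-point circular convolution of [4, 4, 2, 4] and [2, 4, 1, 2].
Use y[k] = Σ_j s[j]·t[(k-j) mod 4]. y[0] = 4×2 + 4×2 + 2×1 + 4×4 = 34; y[1] = 4×4 + 4×2 + 2×2 + 4×1 = 32; y[2] = 4×1 + 4×4 + 2×2 + 4×2 = 32; y[3] = 4×2 + 4×1 + 2×4 + 4×2 = 28. Result: [34, 32, 32, 28]

[34, 32, 32, 28]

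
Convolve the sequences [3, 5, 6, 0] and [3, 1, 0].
y[0] = 3×3 = 9; y[1] = 3×1 + 5×3 = 18; y[2] = 3×0 + 5×1 + 6×3 = 23; y[3] = 5×0 + 6×1 + 0×3 = 6; y[4] = 6×0 + 0×1 = 0; y[5] = 0×0 = 0

[9, 18, 23, 6, 0, 0]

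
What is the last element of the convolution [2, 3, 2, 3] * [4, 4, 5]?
Use y[k] = Σ_i a[i]·b[k-i] at k=5. y[5] = 3×5 = 15

15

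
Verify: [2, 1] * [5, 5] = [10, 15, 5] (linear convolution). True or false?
Recompute linear convolution of [2, 1] and [5, 5]: y[0] = 2×5 = 10; y[1] = 2×5 + 1×5 = 15; y[2] = 1×5 = 5 → [10, 15, 5]. Given [10, 15, 5] matches, so answer: Yes

Yes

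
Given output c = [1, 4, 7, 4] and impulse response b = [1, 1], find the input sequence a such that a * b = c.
Deconvolve c=[1, 4, 7, 4] by b=[1, 1]. Since b[0]=1, solve forward: a[0] = c[0] / 1 = 1; a[1] = (c[1] - 1×1) / 1 = 3; a[2] = (c[2] - 3×1) / 1 = 4. So a = [1, 3, 4]. Check by forward convolution: c[0] = 1×1 = 1; c[1] = 1×1 + 3×1 = 4; c[2] = 3×1 + 4×1 = 7; c[3] = 4×1 = 4

[1, 3, 4]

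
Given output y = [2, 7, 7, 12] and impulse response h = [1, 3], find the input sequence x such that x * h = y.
Deconvolve y=[2, 7, 7, 12] by h=[1, 3]. Since h[0]=1, solve forward: x[0] = y[0] / 1 = 2; x[1] = (y[1] - 2×3) / 1 = 1; x[2] = (y[2] - 1×3) / 1 = 4. So x = [2, 1, 4]. Check by forward convolution: y[0] = 2×1 = 2; y[1] = 2×3 + 1×1 = 7; y[2] = 1×3 + 4×1 = 7; y[3] = 4×3 = 12

[2, 1, 4]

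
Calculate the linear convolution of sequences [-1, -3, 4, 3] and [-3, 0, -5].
y[0] = -1×-3 = 3; y[1] = -1×0 + -3×-3 = 9; y[2] = -1×-5 + -3×0 + 4×-3 = -7; y[3] = -3×-5 + 4×0 + 3×-3 = 6; y[4] = 4×-5 + 3×0 = -20; y[5] = 3×-5 = -15

[3, 9, -7, 6, -20, -15]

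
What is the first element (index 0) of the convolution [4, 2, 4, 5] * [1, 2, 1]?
Use y[k] = Σ_i a[i]·b[k-i] at k=0. y[0] = 4×1 = 4

4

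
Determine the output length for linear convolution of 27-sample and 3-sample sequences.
Linear/full convolution length: m + n - 1 = 27 + 3 - 1 = 29

29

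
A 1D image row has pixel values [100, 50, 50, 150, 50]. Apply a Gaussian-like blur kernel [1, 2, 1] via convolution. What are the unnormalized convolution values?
Convolve image row [100, 50, 50, 150, 50] with kernel [1, 2, 1]: y[0] = 100×1 = 100; y[1] = 100×2 + 50×1 = 250; y[2] = 100×1 + 50×2 + 50×1 = 250; y[3] = 50×1 + 50×2 + 150×1 = 300; y[4] = 50×1 + 150×2 + 50×1 = 400; y[5] = 150×1 + 50×2 = 250; y[6] = 50×1 = 50 → [100, 250, 250, 300, 400, 250, 50]. Normalization factor = sum(kernel) = 4.

[100, 250, 250, 300, 400, 250, 50]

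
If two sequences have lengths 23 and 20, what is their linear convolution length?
Linear/full convolution length: m + n - 1 = 23 + 20 - 1 = 42

42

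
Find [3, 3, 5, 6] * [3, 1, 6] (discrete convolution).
y[0] = 3×3 = 9; y[1] = 3×1 + 3×3 = 12; y[2] = 3×6 + 3×1 + 5×3 = 36; y[3] = 3×6 + 5×1 + 6×3 = 41; y[4] = 5×6 + 6×1 = 36; y[5] = 6×6 = 36

[9, 12, 36, 41, 36, 36]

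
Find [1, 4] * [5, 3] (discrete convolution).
y[0] = 1×5 = 5; y[1] = 1×3 + 4×5 = 23; y[2] = 4×3 = 12

[5, 23, 12]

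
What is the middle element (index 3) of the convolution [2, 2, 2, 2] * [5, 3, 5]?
Use y[k] = Σ_i a[i]·b[k-i] at k=3. y[3] = 2×5 + 2×3 + 2×5 = 26

26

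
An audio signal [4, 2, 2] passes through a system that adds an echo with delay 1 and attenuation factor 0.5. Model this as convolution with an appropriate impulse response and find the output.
Direct-path + delayed-attenuated-path model → impulse response h = [1, 0.5] (1 at lag 0, 0.5 at lag 1). Output y[n] = x[n] + 0.5·x[n - 1] (with x[n] = 0 outside 0..2): y[0] = 4 + 0.5×0 = 4; y[1] = 2 + 0.5×4 = 4.0; y[2] = 2 + 0.5×2 = 3.0; y[3] = 0 + 0.5×2 = 1.0. So y = [4, 4.0, 3.0, 1.0]

[4, 4.0, 3.0, 1.0]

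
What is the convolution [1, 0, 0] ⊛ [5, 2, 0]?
y[0] = 1×5 = 5; y[1] = 1×2 + 0×5 = 2; y[2] = 1×0 + 0×2 + 0×5 = 0; y[3] = 0×0 + 0×2 = 0; y[4] = 0×0 = 0

[5, 2, 0, 0, 0]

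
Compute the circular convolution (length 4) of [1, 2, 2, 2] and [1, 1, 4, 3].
Use y[k] = Σ_j a[j]·b[(k-j) mod 4]. y[0] = 1×1 + 2×3 + 2×4 + 2×1 = 17; y[1] = 1×1 + 2×1 + 2×3 + 2×4 = 17; y[2] = 1×4 + 2×1 + 2×1 + 2×3 = 14; y[3] = 1×3 + 2×4 + 2×1 + 2×1 = 15. Result: [17, 17, 14, 15]

[17, 17, 14, 15]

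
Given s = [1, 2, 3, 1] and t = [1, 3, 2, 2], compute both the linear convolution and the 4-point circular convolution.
Linear: y_lin[0] = 1×1 = 1; y_lin[1] = 1×3 + 2×1 = 5; y_lin[2] = 1×2 + 2×3 + 3×1 = 11; y_lin[3] = 1×2 + 2×2 + 3×3 + 1×1 = 16; y_lin[4] = 2×2 + 3×2 + 1×3 = 13; y_lin[5] = 3×2 + 1×2 = 8; y_lin[6] = 1×2 = 2 → [1, 5, 11, 16, 13, 8, 2]. Circular (length 4): y[0] = 1×1 + 2×2 + 3×2 + 1×3 = 14; y[1] = 1×3 + 2×1 + 3×2 + 1×2 = 13; y[2] = 1×2 + 2×3 + 3×1 + 1×2 = 13; y[3] = 1×2 + 2×2 + 3×3 + 1×1 = 16 → [14, 13, 13, 16]

Linear: [1, 5, 11, 16, 13, 8, 2], Circular: [14, 13, 13, 16]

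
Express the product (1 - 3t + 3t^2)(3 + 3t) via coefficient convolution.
Ascending coefficients: a = [1, -3, 3], b = [3, 3]. c[0] = 1×3 = 3; c[1] = 1×3 + -3×3 = -6; c[2] = -3×3 + 3×3 = 0; c[3] = 3×3 = 9. Result coefficients: [3, -6, 0, 9] → 3 - 6t + 9t^3

3 - 6t + 9t^3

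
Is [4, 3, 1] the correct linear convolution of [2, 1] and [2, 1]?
Recompute linear convolution of [2, 1] and [2, 1]: y[0] = 2×2 = 4; y[1] = 2×1 + 1×2 = 4; y[2] = 1×1 = 1 → [4, 4, 1]. Compare to given [4, 3, 1]: they differ at index 1: given 3, correct 4, so answer: No

No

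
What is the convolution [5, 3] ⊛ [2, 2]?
y[0] = 5×2 = 10; y[1] = 5×2 + 3×2 = 16; y[2] = 3×2 = 6

[10, 16, 6]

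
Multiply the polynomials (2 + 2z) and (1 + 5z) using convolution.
Ascending coefficients: a = [2, 2], b = [1, 5]. c[0] = 2×1 = 2; c[1] = 2×5 + 2×1 = 12; c[2] = 2×5 = 10. Result coefficients: [2, 12, 10] → 2 + 12z + 10z^2

2 + 12z + 10z^2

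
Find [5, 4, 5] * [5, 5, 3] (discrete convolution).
y[0] = 5×5 = 25; y[1] = 5×5 + 4×5 = 45; y[2] = 5×3 + 4×5 + 5×5 = 60; y[3] = 4×3 + 5×5 = 37; y[4] = 5×3 = 15

[25, 45, 60, 37, 15]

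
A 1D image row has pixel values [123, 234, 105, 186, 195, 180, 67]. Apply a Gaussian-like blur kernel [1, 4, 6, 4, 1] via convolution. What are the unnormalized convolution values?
Convolve image row [123, 234, 105, 186, 195, 180, 67] with kernel [1, 4, 6, 4, 1]: y[0] = 123×1 = 123; y[1] = 123×4 + 234×1 = 726; y[2] = 123×6 + 234×4 + 105×1 = 1779; y[3] = 123×4 + 234×6 + 105×4 + 186×1 = 2502; y[4] = 123×1 + 234×4 + 105×6 + 186×4 + 195×1 = 2628; y[5] = 234×1 + 105×4 + 186×6 + 195×4 + 180×1 = 2730; y[6] = 105×1 + 186×4 + 195×6 + 180×4 + 67×1 = 2806; y[7] = 186×1 + 195×4 + 180×6 + 67×4 = 2314; y[8] = 195×1 + 180×4 + 67×6 = 1317; y[9] = 180×1 + 67×4 = 448; y[10] = 67×1 = 67 → [123, 726, 1779, 2502, 2628, 2730, 2806, 2314, 1317, 448, 67]. Normalization factor = sum(kernel) = 16.

[123, 726, 1779, 2502, 2628, 2730, 2806, 2314, 1317, 448, 67]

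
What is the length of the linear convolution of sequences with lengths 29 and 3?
Linear/full convolution length: m + n - 1 = 29 + 3 - 1 = 31

31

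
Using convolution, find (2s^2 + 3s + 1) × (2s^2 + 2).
Ascending coefficients: a = [1, 3, 2], b = [2, 0, 2]. c[0] = 1×2 = 2; c[1] = 1×0 + 3×2 = 6; c[2] = 1×2 + 3×0 + 2×2 = 6; c[3] = 3×2 + 2×0 = 6; c[4] = 2×2 = 4. Result coefficients: [2, 6, 6, 6, 4] → 4s^4 + 6s^3 + 6s^2 + 6s + 2

4s^4 + 6s^3 + 6s^2 + 6s + 2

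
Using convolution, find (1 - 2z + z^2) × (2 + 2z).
Ascending coefficients: a = [1, -2, 1], b = [2, 2]. c[0] = 1×2 = 2; c[1] = 1×2 + -2×2 = -2; c[2] = -2×2 + 1×2 = -2; c[3] = 1×2 = 2. Result coefficients: [2, -2, -2, 2] → 2 - 2z - 2z^2 + 2z^3

2 - 2z - 2z^2 + 2z^3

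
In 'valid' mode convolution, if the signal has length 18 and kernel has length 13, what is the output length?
'Valid' mode counts only positions where the kernel fully overlaps the signal: m - n + 1 = 18 - 13 + 1 = 6

6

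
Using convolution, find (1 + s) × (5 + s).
Ascending coefficients: a = [1, 1], b = [5, 1]. c[0] = 1×5 = 5; c[1] = 1×1 + 1×5 = 6; c[2] = 1×1 = 1. Result coefficients: [5, 6, 1] → 5 + 6s + s^2

5 + 6s + s^2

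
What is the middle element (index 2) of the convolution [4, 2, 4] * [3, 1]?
Use y[k] = Σ_i a[i]·b[k-i] at k=2. y[2] = 2×1 + 4×3 = 14

14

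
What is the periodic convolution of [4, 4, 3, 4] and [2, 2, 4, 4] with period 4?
Use y[k] = Σ_j a[j]·b[(k-j) mod 4]. y[0] = 4×2 + 4×4 + 3×4 + 4×2 = 44; y[1] = 4×2 + 4×2 + 3×4 + 4×4 = 44; y[2] = 4×4 + 4×2 + 3×2 + 4×4 = 46; y[3] = 4×4 + 4×4 + 3×2 + 4×2 = 46. Result: [44, 44, 46, 46]

[44, 44, 46, 46]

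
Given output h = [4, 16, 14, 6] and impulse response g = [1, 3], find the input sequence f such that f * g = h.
Deconvolve h=[4, 16, 14, 6] by g=[1, 3]. Since g[0]=1, solve forward: f[0] = h[0] / 1 = 4; f[1] = (h[1] - 4×3) / 1 = 4; f[2] = (h[2] - 4×3) / 1 = 2. So f = [4, 4, 2]. Check by forward convolution: h[0] = 4×1 = 4; h[1] = 4×3 + 4×1 = 16; h[2] = 4×3 + 2×1 = 14; h[3] = 2×3 = 6

[4, 4, 2]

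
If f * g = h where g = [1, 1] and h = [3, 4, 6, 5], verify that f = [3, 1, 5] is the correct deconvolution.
Forward-compute [3, 1, 5] * [1, 1]: h[0] = 3×1 = 3; h[1] = 3×1 + 1×1 = 4; h[2] = 1×1 + 5×1 = 6; h[3] = 5×1 = 5 → [3, 4, 6, 5]. Matches given h = [3, 4, 6, 5], so verified.

Verified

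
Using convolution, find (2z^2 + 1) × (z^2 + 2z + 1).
Ascending coefficients: a = [1, 0, 2], b = [1, 2, 1]. c[0] = 1×1 = 1; c[1] = 1×2 + 0×1 = 2; c[2] = 1×1 + 0×2 + 2×1 = 3; c[3] = 0×1 + 2×2 = 4; c[4] = 2×1 = 2. Result coefficients: [1, 2, 3, 4, 2] → 2z^4 + 4z^3 + 3z^2 + 2z + 1

2z^4 + 4z^3 + 3z^2 + 2z + 1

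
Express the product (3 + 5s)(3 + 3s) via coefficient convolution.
Ascending coefficients: a = [3, 5], b = [3, 3]. c[0] = 3×3 = 9; c[1] = 3×3 + 5×3 = 24; c[2] = 5×3 = 15. Result coefficients: [9, 24, 15] → 9 + 24s + 15s^2

9 + 24s + 15s^2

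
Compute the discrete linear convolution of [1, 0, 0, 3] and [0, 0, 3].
y[0] = 1×0 = 0; y[1] = 1×0 + 0×0 = 0; y[2] = 1×3 + 0×0 + 0×0 = 3; y[3] = 0×3 + 0×0 + 3×0 = 0; y[4] = 0×3 + 3×0 = 0; y[5] = 3×3 = 9

[0, 0, 3, 0, 0, 9]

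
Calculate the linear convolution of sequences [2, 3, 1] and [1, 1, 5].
y[0] = 2×1 = 2; y[1] = 2×1 + 3×1 = 5; y[2] = 2×5 + 3×1 + 1×1 = 14; y[3] = 3×5 + 1×1 = 16; y[4] = 1×5 = 5

[2, 5, 14, 16, 5]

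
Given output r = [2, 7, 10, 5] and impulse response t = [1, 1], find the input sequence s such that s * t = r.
Deconvolve r=[2, 7, 10, 5] by t=[1, 1]. Since t[0]=1, solve forward: s[0] = r[0] / 1 = 2; s[1] = (r[1] - 2×1) / 1 = 5; s[2] = (r[2] - 5×1) / 1 = 5. So s = [2, 5, 5]. Check by forward convolution: r[0] = 2×1 = 2; r[1] = 2×1 + 5×1 = 7; r[2] = 5×1 + 5×1 = 10; r[3] = 5×1 = 5

[2, 5, 5]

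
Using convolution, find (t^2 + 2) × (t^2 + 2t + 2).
Ascending coefficients: a = [2, 0, 1], b = [2, 2, 1]. c[0] = 2×2 = 4; c[1] = 2×2 + 0×2 = 4; c[2] = 2×1 + 0×2 + 1×2 = 4; c[3] = 0×1 + 1×2 = 2; c[4] = 1×1 = 1. Result coefficients: [4, 4, 4, 2, 1] → t^4 + 2t^3 + 4t^2 + 4t + 4

t^4 + 2t^3 + 4t^2 + 4t + 4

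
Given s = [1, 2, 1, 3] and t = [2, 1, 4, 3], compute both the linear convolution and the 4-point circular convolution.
Linear: y_lin[0] = 1×2 = 2; y_lin[1] = 1×1 + 2×2 = 5; y_lin[2] = 1×4 + 2×1 + 1×2 = 8; y_lin[3] = 1×3 + 2×4 + 1×1 + 3×2 = 18; y_lin[4] = 2×3 + 1×4 + 3×1 = 13; y_lin[5] = 1×3 + 3×4 = 15; y_lin[6] = 3×3 = 9 → [2, 5, 8, 18, 13, 15, 9]. Circular (length 4): y[0] = 1×2 + 2×3 + 1×4 + 3×1 = 15; y[1] = 1×1 + 2×2 + 1×3 + 3×4 = 20; y[2] = 1×4 + 2×1 + 1×2 + 3×3 = 17; y[3] = 1×3 + 2×4 + 1×1 + 3×2 = 18 → [15, 20, 17, 18]

Linear: [2, 5, 8, 18, 13, 15, 9], Circular: [15, 20, 17, 18]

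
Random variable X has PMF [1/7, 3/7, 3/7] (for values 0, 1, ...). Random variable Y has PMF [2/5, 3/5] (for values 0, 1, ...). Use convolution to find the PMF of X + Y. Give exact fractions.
P(X+Y=k) = Σ_i P(X=i)·P(Y=k-i) — a convolution of [1/7, 3/7, 3/7] and [2/5, 3/5]. P(X+Y=0) = (1/7)×(2/5) = 2/35; P(X+Y=1) = (1/7)×(3/5) + (3/7)×(2/5) = 3/35 + 6/35 = 9/35; P(X+Y=2) = (3/7)×(3/5) + (3/7)×(2/5) = 9/35 + 6/35 = 3/7; P(X+Y=3) = (3/7)×(3/5) = 9/35. PMF: [2/35, 9/35, 3/7, 9/35] (sums to 1 ✓)

[2/35, 9/35, 3/7, 9/35]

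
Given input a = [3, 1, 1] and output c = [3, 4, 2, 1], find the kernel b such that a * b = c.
Output length 4 = len(a) + len(b) - 1 ⇒ len(b) = 2. Solve b forward using b[k] = (c[k] - Σ_{i≥1} a[i]·b[k-i]) / a[0]: b[0] = c[0] / a[0] = 3 / 3 = 1; b[1] = (c[1] - 1×1) / a[0] = (4 - 1×1) / 3 = 1. So b = [1, 1]. Forward-check [3, 1, 1] * [1, 1]: c[0] = 3×1 = 3; c[1] = 3×1 + 1×1 = 4; c[2] = 1×1 + 1×1 = 2; c[3] = 1×1 = 1 → [3, 4, 2, 1] ✓

[1, 1]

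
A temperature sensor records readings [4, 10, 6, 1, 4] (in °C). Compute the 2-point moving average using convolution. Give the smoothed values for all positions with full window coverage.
2-point moving average kernel = [1, 1]. Apply in 'valid' mode (full window coverage): avg[0] = (4 + 10) / 2 = 7.0; avg[1] = (10 + 6) / 2 = 8.0; avg[2] = (6 + 1) / 2 = 3.5; avg[3] = (1 + 4) / 2 = 2.5. Smoothed values: [7.0, 8.0, 3.5, 2.5]

[7.0, 8.0, 3.5, 2.5]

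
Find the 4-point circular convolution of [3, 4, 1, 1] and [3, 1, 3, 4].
Use y[k] = Σ_j f[j]·g[(k-j) mod 4]. y[0] = 3×3 + 4×4 + 1×3 + 1×1 = 29; y[1] = 3×1 + 4×3 + 1×4 + 1×3 = 22; y[2] = 3×3 + 4×1 + 1×3 + 1×4 = 20; y[3] = 3×4 + 4×3 + 1×1 + 1×3 = 28. Result: [29, 22, 20, 28]

[29, 22, 20, 28]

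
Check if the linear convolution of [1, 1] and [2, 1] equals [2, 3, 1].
Recompute linear convolution of [1, 1] and [2, 1]: y[0] = 1×2 = 2; y[1] = 1×1 + 1×2 = 3; y[2] = 1×1 = 1 → [2, 3, 1]. Given [2, 3, 1] matches, so answer: Yes

Yes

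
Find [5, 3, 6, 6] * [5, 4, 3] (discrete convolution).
y[0] = 5×5 = 25; y[1] = 5×4 + 3×5 = 35; y[2] = 5×3 + 3×4 + 6×5 = 57; y[3] = 3×3 + 6×4 + 6×5 = 63; y[4] = 6×3 + 6×4 = 42; y[5] = 6×3 = 18

[25, 35, 57, 63, 42, 18]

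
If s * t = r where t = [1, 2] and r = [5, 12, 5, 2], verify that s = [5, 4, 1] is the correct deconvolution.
Forward-compute [5, 4, 1] * [1, 2]: r[0] = 5×1 = 5; r[1] = 5×2 + 4×1 = 14; r[2] = 4×2 + 1×1 = 9; r[3] = 1×2 = 2 → [5, 14, 9, 2]. Does not match given r = [5, 12, 5, 2].

Not verified. [5, 4, 1] * [1, 2] = [5, 14, 9, 2], which differs from [5, 12, 5, 2] at index 1.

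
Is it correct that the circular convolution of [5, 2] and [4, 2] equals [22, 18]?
Recompute circular convolution of [5, 2] and [4, 2]: y[0] = 5×4 + 2×2 = 24; y[1] = 5×2 + 2×4 = 18 → [24, 18]. Compare to given [22, 18]: they differ at index 0: given 22, correct 24, so answer: No

No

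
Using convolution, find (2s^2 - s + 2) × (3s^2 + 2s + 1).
Ascending coefficients: a = [2, -1, 2], b = [1, 2, 3]. c[0] = 2×1 = 2; c[1] = 2×2 + -1×1 = 3; c[2] = 2×3 + -1×2 + 2×1 = 6; c[3] = -1×3 + 2×2 = 1; c[4] = 2×3 = 6. Result coefficients: [2, 3, 6, 1, 6] → 6s^4 + s^3 + 6s^2 + 3s + 2

6s^4 + s^3 + 6s^2 + 3s + 2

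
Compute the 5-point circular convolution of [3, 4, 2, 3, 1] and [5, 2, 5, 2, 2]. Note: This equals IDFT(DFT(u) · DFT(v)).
Either evaluate y[k] = Σ_j u[j]·v[(k-j) mod 5] directly, or use IDFT(DFT(u) · DFT(v)). y[0] = 3×5 + 4×2 + 2×2 + 3×5 + 1×2 = 44; y[1] = 3×2 + 4×5 + 2×2 + 3×2 + 1×5 = 41; y[2] = 3×5 + 4×2 + 2×5 + 3×2 + 1×2 = 41; y[3] = 3×2 + 4×5 + 2×2 + 3×5 + 1×2 = 47; y[4] = 3×2 + 4×2 + 2×5 + 3×2 + 1×5 = 35. Result: [44, 41, 41, 47, 35]

[44, 41, 41, 47, 35]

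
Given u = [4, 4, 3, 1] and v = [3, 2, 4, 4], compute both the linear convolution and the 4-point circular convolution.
Linear: y_lin[0] = 4×3 = 12; y_lin[1] = 4×2 + 4×3 = 20; y_lin[2] = 4×4 + 4×2 + 3×3 = 33; y_lin[3] = 4×4 + 4×4 + 3×2 + 1×3 = 41; y_lin[4] = 4×4 + 3×4 + 1×2 = 30; y_lin[5] = 3×4 + 1×4 = 16; y_lin[6] = 1×4 = 4 → [12, 20, 33, 41, 30, 16, 4]. Circular (length 4): y[0] = 4×3 + 4×4 + 3×4 + 1×2 = 42; y[1] = 4×2 + 4×3 + 3×4 + 1×4 = 36; y[2] = 4×4 + 4×2 + 3×3 + 1×4 = 37; y[3] = 4×4 + 4×4 + 3×2 + 1×3 = 41 → [42, 36, 37, 41]

Linear: [12, 20, 33, 41, 30, 16, 4], Circular: [42, 36, 37, 41]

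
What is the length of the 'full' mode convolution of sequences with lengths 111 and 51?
Linear/full convolution length: m + n - 1 = 111 + 51 - 1 = 161

161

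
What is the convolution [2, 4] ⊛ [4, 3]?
y[0] = 2×4 = 8; y[1] = 2×3 + 4×4 = 22; y[2] = 4×3 = 12

[8, 22, 12]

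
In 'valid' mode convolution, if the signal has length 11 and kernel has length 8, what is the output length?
'Valid' mode counts only positions where the kernel fully overlaps the signal: m - n + 1 = 11 - 8 + 1 = 4

4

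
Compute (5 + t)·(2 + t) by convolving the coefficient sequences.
Ascending coefficients: a = [5, 1], b = [2, 1]. c[0] = 5×2 = 10; c[1] = 5×1 + 1×2 = 7; c[2] = 1×1 = 1. Result coefficients: [10, 7, 1] → 10 + 7t + t^2

10 + 7t + t^2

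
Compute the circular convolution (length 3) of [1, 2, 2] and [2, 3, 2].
Use y[k] = Σ_j x[j]·h[(k-j) mod 3]. y[0] = 1×2 + 2×2 + 2×3 = 12; y[1] = 1×3 + 2×2 + 2×2 = 11; y[2] = 1×2 + 2×3 + 2×2 = 12. Result: [12, 11, 12]

[12, 11, 12]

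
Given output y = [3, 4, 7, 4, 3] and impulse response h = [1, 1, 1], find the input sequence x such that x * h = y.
Deconvolve y=[3, 4, 7, 4, 3] by h=[1, 1, 1]. Since h[0]=1, solve forward: x[0] = y[0] / 1 = 3; x[1] = (y[1] - 3×1) / 1 = 1; x[2] = (y[2] - 1×1 - 3×1) / 1 = 3. So x = [3, 1, 3]. Check by forward convolution: y[0] = 3×1 = 3; y[1] = 3×1 + 1×1 = 4; y[2] = 3×1 + 1×1 + 3×1 = 7; y[3] = 1×1 + 3×1 = 4; y[4] = 3×1 = 3

[3, 1, 3]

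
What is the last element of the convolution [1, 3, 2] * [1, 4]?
Use y[k] = Σ_i a[i]·b[k-i] at k=3. y[3] = 2×4 = 8

8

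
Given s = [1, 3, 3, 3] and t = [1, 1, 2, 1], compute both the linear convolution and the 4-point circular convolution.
Linear: y_lin[0] = 1×1 = 1; y_lin[1] = 1×1 + 3×1 = 4; y_lin[2] = 1×2 + 3×1 + 3×1 = 8; y_lin[3] = 1×1 + 3×2 + 3×1 + 3×1 = 13; y_lin[4] = 3×1 + 3×2 + 3×1 = 12; y_lin[5] = 3×1 + 3×2 = 9; y_lin[6] = 3×1 = 3 → [1, 4, 8, 13, 12, 9, 3]. Circular (length 4): y[0] = 1×1 + 3×1 + 3×2 + 3×1 = 13; y[1] = 1×1 + 3×1 + 3×1 + 3×2 = 13; y[2] = 1×2 + 3×1 + 3×1 + 3×1 = 11; y[3] = 1×1 + 3×2 + 3×1 + 3×1 = 13 → [13, 13, 11, 13]

Linear: [1, 4, 8, 13, 12, 9, 3], Circular: [13, 13, 11, 13]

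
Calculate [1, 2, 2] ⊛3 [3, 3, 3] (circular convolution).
Use y[k] = Σ_j u[j]·v[(k-j) mod 3]. y[0] = 1×3 + 2×3 + 2×3 = 15; y[1] = 1×3 + 2×3 + 2×3 = 15; y[2] = 1×3 + 2×3 + 2×3 = 15. Result: [15, 15, 15]

[15, 15, 15]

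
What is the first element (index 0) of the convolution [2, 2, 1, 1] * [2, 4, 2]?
Use y[k] = Σ_i a[i]·b[k-i] at k=0. y[0] = 2×2 = 4

4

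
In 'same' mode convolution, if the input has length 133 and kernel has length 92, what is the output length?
'Same' mode returns an output with the same length as the input: 133

133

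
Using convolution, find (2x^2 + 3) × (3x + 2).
Ascending coefficients: a = [3, 0, 2], b = [2, 3]. c[0] = 3×2 = 6; c[1] = 3×3 + 0×2 = 9; c[2] = 0×3 + 2×2 = 4; c[3] = 2×3 = 6. Result coefficients: [6, 9, 4, 6] → 6x^3 + 4x^2 + 9x + 6

6x^3 + 4x^2 + 9x + 6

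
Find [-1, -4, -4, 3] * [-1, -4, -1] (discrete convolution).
y[0] = -1×-1 = 1; y[1] = -1×-4 + -4×-1 = 8; y[2] = -1×-1 + -4×-4 + -4×-1 = 21; y[3] = -4×-1 + -4×-4 + 3×-1 = 17; y[4] = -4×-1 + 3×-4 = -8; y[5] = 3×-1 = -3

[1, 8, 21, 17, -8, -3]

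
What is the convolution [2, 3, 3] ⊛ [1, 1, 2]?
y[0] = 2×1 = 2; y[1] = 2×1 + 3×1 = 5; y[2] = 2×2 + 3×1 + 3×1 = 10; y[3] = 3×2 + 3×1 = 9; y[4] = 3×2 = 6

[2, 5, 10, 9, 6]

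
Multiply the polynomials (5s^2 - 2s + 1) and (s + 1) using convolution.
Ascending coefficients: a = [1, -2, 5], b = [1, 1]. c[0] = 1×1 = 1; c[1] = 1×1 + -2×1 = -1; c[2] = -2×1 + 5×1 = 3; c[3] = 5×1 = 5. Result coefficients: [1, -1, 3, 5] → 5s^3 + 3s^2 - s + 1

5s^3 + 3s^2 - s + 1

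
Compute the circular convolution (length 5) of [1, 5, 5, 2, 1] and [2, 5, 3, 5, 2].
Use y[k] = Σ_j u[j]·v[(k-j) mod 5]. y[0] = 1×2 + 5×2 + 5×5 + 2×3 + 1×5 = 48; y[1] = 1×5 + 5×2 + 5×2 + 2×5 + 1×3 = 38; y[2] = 1×3 + 5×5 + 5×2 + 2×2 + 1×5 = 47; y[3] = 1×5 + 5×3 + 5×5 + 2×2 + 1×2 = 51; y[4] = 1×2 + 5×5 + 5×3 + 2×5 + 1×2 = 54. Result: [48, 38, 47, 51, 54]

[48, 38, 47, 51, 54]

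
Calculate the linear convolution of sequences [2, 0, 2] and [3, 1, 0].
y[0] = 2×3 = 6; y[1] = 2×1 + 0×3 = 2; y[2] = 2×0 + 0×1 + 2×3 = 6; y[3] = 0×0 + 2×1 = 2; y[4] = 2×0 = 0

[6, 2, 6, 2, 0]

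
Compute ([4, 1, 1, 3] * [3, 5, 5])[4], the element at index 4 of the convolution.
Use y[k] = Σ_i a[i]·b[k-i] at k=4. y[4] = 1×5 + 3×5 = 20

20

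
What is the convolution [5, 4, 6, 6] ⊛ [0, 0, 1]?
y[0] = 5×0 = 0; y[1] = 5×0 + 4×0 = 0; y[2] = 5×1 + 4×0 + 6×0 = 5; y[3] = 4×1 + 6×0 + 6×0 = 4; y[4] = 6×1 + 6×0 = 6; y[5] = 6×1 = 6

[0, 0, 5, 4, 6, 6]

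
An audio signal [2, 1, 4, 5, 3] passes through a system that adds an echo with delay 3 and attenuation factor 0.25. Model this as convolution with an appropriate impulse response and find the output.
Direct-path + delayed-attenuated-path model → impulse response h = [1, 0, 0, 0.25] (1 at lag 0, 0.25 at lag 3). Output y[n] = x[n] + 0.25·x[n - 3] (with x[n] = 0 outside 0..4): y[0] = 2 + 0.25×0 = 2; y[1] = 1 + 0.25×0 = 1; y[2] = 4 + 0.25×0 = 4; y[3] = 5 + 0.25×2 = 5.5; y[4] = 3 + 0.25×1 = 3.25; y[5] = 0 + 0.25×4 = 1.0; y[6] = 0 + 0.25×5 = 1.25; y[7] = 0 + 0.25×3 = 0.75. So y = [2, 1, 4, 5.5, 3.25, 1.0, 1.25, 0.75]

[2, 1, 4, 5.5, 3.25, 1.0, 1.25, 0.75]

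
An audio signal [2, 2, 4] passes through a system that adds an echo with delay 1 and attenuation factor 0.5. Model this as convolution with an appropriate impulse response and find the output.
Direct-path + delayed-attenuated-path model → impulse response h = [1, 0.5] (1 at lag 0, 0.5 at lag 1). Output y[n] = x[n] + 0.5·x[n - 1] (with x[n] = 0 outside 0..2): y[0] = 2 + 0.5×0 = 2; y[1] = 2 + 0.5×2 = 3.0; y[2] = 4 + 0.5×2 = 5.0; y[3] = 0 + 0.5×4 = 2.0. So y = [2, 3.0, 5.0, 2.0]

[2, 3.0, 5.0, 2.0]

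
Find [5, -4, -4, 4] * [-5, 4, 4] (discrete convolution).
y[0] = 5×-5 = -25; y[1] = 5×4 + -4×-5 = 40; y[2] = 5×4 + -4×4 + -4×-5 = 24; y[3] = -4×4 + -4×4 + 4×-5 = -52; y[4] = -4×4 + 4×4 = 0; y[5] = 4×4 = 16

[-25, 40, 24, -52, 0, 16]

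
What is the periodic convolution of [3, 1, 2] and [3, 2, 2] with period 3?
Use y[k] = Σ_j x[j]·h[(k-j) mod 3]. y[0] = 3×3 + 1×2 + 2×2 = 15; y[1] = 3×2 + 1×3 + 2×2 = 13; y[2] = 3×2 + 1×2 + 2×3 = 14. Result: [15, 13, 14]

[15, 13, 14]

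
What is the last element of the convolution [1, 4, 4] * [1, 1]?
Use y[k] = Σ_i a[i]·b[k-i] at k=3. y[3] = 4×1 = 4

4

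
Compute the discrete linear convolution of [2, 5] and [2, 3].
y[0] = 2×2 = 4; y[1] = 2×3 + 5×2 = 16; y[2] = 5×3 = 15

[4, 16, 15]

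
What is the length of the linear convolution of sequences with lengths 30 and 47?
Linear/full convolution length: m + n - 1 = 30 + 47 - 1 = 76

76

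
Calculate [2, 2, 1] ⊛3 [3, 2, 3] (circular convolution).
Use y[k] = Σ_j x[j]·h[(k-j) mod 3]. y[0] = 2×3 + 2×3 + 1×2 = 14; y[1] = 2×2 + 2×3 + 1×3 = 13; y[2] = 2×3 + 2×2 + 1×3 = 13. Result: [14, 13, 13]

[14, 13, 13]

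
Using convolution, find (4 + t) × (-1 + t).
Ascending coefficients: a = [4, 1], b = [-1, 1]. c[0] = 4×-1 = -4; c[1] = 4×1 + 1×-1 = 3; c[2] = 1×1 = 1. Result coefficients: [-4, 3, 1] → -4 + 3t + t^2

-4 + 3t + t^2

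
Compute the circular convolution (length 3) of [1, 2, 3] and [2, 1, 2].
Use y[k] = Σ_j s[j]·t[(k-j) mod 3]. y[0] = 1×2 + 2×2 + 3×1 = 9; y[1] = 1×1 + 2×2 + 3×2 = 11; y[2] = 1×2 + 2×1 + 3×2 = 10. Result: [9, 11, 10]

[9, 11, 10]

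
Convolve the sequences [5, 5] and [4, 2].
y[0] = 5×4 = 20; y[1] = 5×2 + 5×4 = 30; y[2] = 5×2 = 10

[20, 30, 10]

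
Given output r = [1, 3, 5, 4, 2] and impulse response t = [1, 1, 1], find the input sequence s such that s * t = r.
Deconvolve r=[1, 3, 5, 4, 2] by t=[1, 1, 1]. Since t[0]=1, solve forward: s[0] = r[0] / 1 = 1; s[1] = (r[1] - 1×1) / 1 = 2; s[2] = (r[2] - 2×1 - 1×1) / 1 = 2. So s = [1, 2, 2]. Check by forward convolution: r[0] = 1×1 = 1; r[1] = 1×1 + 2×1 = 3; r[2] = 1×1 + 2×1 + 2×1 = 5; r[3] = 2×1 + 2×1 = 4; r[4] = 2×1 = 2

[1, 2, 2]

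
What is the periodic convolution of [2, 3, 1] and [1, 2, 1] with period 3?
Use y[k] = Σ_j a[j]·b[(k-j) mod 3]. y[0] = 2×1 + 3×1 + 1×2 = 7; y[1] = 2×2 + 3×1 + 1×1 = 8; y[2] = 2×1 + 3×2 + 1×1 = 9. Result: [7, 8, 9]

[7, 8, 9]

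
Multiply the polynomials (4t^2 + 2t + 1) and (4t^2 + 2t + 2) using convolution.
Ascending coefficients: a = [1, 2, 4], b = [2, 2, 4]. c[0] = 1×2 = 2; c[1] = 1×2 + 2×2 = 6; c[2] = 1×4 + 2×2 + 4×2 = 16; c[3] = 2×4 + 4×2 = 16; c[4] = 4×4 = 16. Result coefficients: [2, 6, 16, 16, 16] → 16t^4 + 16t^3 + 16t^2 + 6t + 2

16t^4 + 16t^3 + 16t^2 + 6t + 2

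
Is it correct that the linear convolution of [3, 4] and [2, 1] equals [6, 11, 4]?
Recompute linear convolution of [3, 4] and [2, 1]: y[0] = 3×2 = 6; y[1] = 3×1 + 4×2 = 11; y[2] = 4×1 = 4 → [6, 11, 4]. Given [6, 11, 4] matches, so answer: Yes

Yes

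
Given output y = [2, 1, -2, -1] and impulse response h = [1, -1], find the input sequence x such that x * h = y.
Deconvolve y=[2, 1, -2, -1] by h=[1, -1]. Since h[0]=1, solve forward: x[0] = y[0] / 1 = 2; x[1] = (y[1] - 2×-1) / 1 = 3; x[2] = (y[2] - 3×-1) / 1 = 1. So x = [2, 3, 1]. Check by forward convolution: y[0] = 2×1 = 2; y[1] = 2×-1 + 3×1 = 1; y[2] = 3×-1 + 1×1 = -2; y[3] = 1×-1 = -1

[2, 3, 1]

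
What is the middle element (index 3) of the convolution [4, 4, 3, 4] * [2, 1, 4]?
Use y[k] = Σ_i a[i]·b[k-i] at k=3. y[3] = 4×4 + 3×1 + 4×2 = 27

27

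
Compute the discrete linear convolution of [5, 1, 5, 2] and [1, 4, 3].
y[0] = 5×1 = 5; y[1] = 5×4 + 1×1 = 21; y[2] = 5×3 + 1×4 + 5×1 = 24; y[3] = 1×3 + 5×4 + 2×1 = 25; y[4] = 5×3 + 2×4 = 23; y[5] = 2×3 = 6

[5, 21, 24, 25, 23, 6]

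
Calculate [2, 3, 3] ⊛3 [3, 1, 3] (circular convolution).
Use y[k] = Σ_j f[j]·g[(k-j) mod 3]. y[0] = 2×3 + 3×3 + 3×1 = 18; y[1] = 2×1 + 3×3 + 3×3 = 20; y[2] = 2×3 + 3×1 + 3×3 = 18. Result: [18, 20, 18]

[18, 20, 18]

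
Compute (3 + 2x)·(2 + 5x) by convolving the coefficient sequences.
Ascending coefficients: a = [3, 2], b = [2, 5]. c[0] = 3×2 = 6; c[1] = 3×5 + 2×2 = 19; c[2] = 2×5 = 10. Result coefficients: [6, 19, 10] → 6 + 19x + 10x^2

6 + 19x + 10x^2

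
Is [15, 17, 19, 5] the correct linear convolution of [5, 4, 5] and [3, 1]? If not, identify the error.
Recompute linear convolution of [5, 4, 5] and [3, 1]: y[0] = 5×3 = 15; y[1] = 5×1 + 4×3 = 17; y[2] = 4×1 + 5×3 = 19; y[3] = 5×1 = 5 → [15, 17, 19, 5]. Given [15, 17, 19, 5] matches, so answer: Yes

Yes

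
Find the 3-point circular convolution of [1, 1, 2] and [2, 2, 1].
Use y[k] = Σ_j f[j]·g[(k-j) mod 3]. y[0] = 1×2 + 1×1 + 2×2 = 7; y[1] = 1×2 + 1×2 + 2×1 = 6; y[2] = 1×1 + 1×2 + 2×2 = 7. Result: [7, 6, 7]

[7, 6, 7]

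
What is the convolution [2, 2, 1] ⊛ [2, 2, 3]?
y[0] = 2×2 = 4; y[1] = 2×2 + 2×2 = 8; y[2] = 2×3 + 2×2 + 1×2 = 12; y[3] = 2×3 + 1×2 = 8; y[4] = 1×3 = 3

[4, 8, 12, 8, 3]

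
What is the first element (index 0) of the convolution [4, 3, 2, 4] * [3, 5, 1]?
Use y[k] = Σ_i a[i]·b[k-i] at k=0. y[0] = 4×3 = 12

12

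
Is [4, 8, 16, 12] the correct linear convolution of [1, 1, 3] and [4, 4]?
Recompute linear convolution of [1, 1, 3] and [4, 4]: y[0] = 1×4 = 4; y[1] = 1×4 + 1×4 = 8; y[2] = 1×4 + 3×4 = 16; y[3] = 3×4 = 12 → [4, 8, 16, 12]. Given [4, 8, 16, 12] matches, so answer: Yes

Yes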